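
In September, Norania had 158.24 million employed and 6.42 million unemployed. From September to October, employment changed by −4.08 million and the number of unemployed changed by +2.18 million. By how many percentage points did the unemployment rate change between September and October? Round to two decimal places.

The unemployment rate changed by +1.38 percentage points.

September: labor force = 158.24 + 6.42 = 164.66; u = 6.42/164.66 = 3.90%.
October: labor force = 154.16 + 8.60 = 162.76; u = 8.60/162.76 = 5.28%.
Change = 5.28% − 3.90% = +1.38 pp.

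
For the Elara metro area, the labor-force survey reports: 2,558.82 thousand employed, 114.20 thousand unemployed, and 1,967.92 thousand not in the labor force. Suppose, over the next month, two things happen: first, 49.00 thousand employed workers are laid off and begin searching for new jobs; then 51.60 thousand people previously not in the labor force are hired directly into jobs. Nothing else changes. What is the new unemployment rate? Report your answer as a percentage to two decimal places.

New unemployment rate ≈ 5.99%.

Initially, labor force = 2,558.82 + 114.20 = 2,673.02 thousand, so u = 114.20/2,673.02 = 4.27%.
After the first change, employed falls and unemployed rises by 49.00; labor force unchanged → E = 2,509.82, U = 163.20, labor force = 2,673.02 thousand.
After the second change, employed and labor force both rise by 51.60; unemployed unchanged → E = 2,561.42, U = 163.20, labor force = 2,724.62 thousand.
New unemployment rate = 163.20 / 2,724.62 = 5.99%.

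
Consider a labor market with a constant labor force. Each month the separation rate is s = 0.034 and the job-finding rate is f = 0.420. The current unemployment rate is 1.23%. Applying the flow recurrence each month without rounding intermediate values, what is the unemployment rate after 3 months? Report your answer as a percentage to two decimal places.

With a fixed labor force, u_{t+1} = u_t + s·(1−u_t) − f·u_t = u_t·(1−s−f) + s.
Here 1−s−f = 0.546 and s = 0.034.
u_1 = 0.012300 × 0.546 + 0.034 = 0.040716.
u_2 = 0.040716 × 0.546 + 0.034 = 0.056231.
u_3 = 0.056231 × 0.546 + 0.034 = 0.064702.

Unemployment rate after three months ≈ 6.47%.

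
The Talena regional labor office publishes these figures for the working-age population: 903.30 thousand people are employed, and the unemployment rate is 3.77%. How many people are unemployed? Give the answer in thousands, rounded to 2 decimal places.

About 35.39 thousand are unemployed.

Let U be the number unemployed. The labor force is E + U, and U/(E+U) = 0.0377.
So U = 0.0377 × 903.30 / (1 − 0.0377) = 34.0544 / 0.9623 ≈ 35.39 thousand.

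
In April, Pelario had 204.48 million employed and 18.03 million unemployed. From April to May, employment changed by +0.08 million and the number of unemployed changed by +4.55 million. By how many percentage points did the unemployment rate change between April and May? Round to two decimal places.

The unemployment rate changed by +1.84 percentage points.

April: labor force = 204.48 + 18.03 = 222.51; u = 18.03/222.51 = 8.10%.
May: labor force = 204.56 + 22.58 = 227.14; u = 22.58/227.14 = 9.94%.
Change = 9.94% − 8.10% = +1.84 pp.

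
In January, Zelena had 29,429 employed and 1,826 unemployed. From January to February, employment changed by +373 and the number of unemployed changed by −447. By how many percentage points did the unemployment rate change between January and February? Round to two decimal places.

January: labor force = 29,429 + 1,826 = 31,255; u = 1,826/31,255 = 5.84%.
February: labor force = 29,802 + 1,379 = 31,181; u = 1,379/31,181 = 4.42%.
Change = 4.42% − 5.84% = −1.42 pp.

The unemployment rate changed by −1.42 percentage points.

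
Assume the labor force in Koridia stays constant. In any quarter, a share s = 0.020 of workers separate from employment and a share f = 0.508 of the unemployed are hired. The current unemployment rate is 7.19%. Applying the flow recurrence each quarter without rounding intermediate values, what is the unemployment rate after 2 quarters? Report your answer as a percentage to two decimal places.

With a fixed labor force, u_{t+1} = u_t + s·(1−u_t) − f·u_t = u_t·(1−s−f) + s.
Here 1−s−f = 0.472 and s = 0.020.
u_1 = 0.071900 × 0.472 + 0.020 = 0.053937.
u_2 = 0.053937 × 0.472 + 0.020 = 0.045458.

Unemployment rate after two quarters ≈ 4.55%.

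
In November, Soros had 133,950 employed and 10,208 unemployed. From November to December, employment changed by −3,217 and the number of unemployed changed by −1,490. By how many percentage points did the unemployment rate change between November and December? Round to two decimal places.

The unemployment rate changed by −0.83 percentage points.

November: labor force = 133,950 + 10,208 = 144,158; u = 10,208/144,158 = 7.08%.
December: labor force = 130,733 + 8,718 = 139,451; u = 8,718/139,451 = 6.25%.
Change = 6.25% − 7.08% = −0.83 pp.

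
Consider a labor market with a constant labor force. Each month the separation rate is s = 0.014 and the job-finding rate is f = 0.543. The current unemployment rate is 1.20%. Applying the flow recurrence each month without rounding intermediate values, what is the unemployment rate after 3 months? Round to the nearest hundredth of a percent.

With a fixed labor force, u_{t+1} = u_t + s·(1−u_t) − f·u_t = u_t·(1−s−f) + s.
Here 1−s−f = 0.443 and s = 0.014.
u_1 = 0.012000 × 0.443 + 0.014 = 0.019316.
u_2 = 0.019316 × 0.443 + 0.014 = 0.022557.
u_3 = 0.022557 × 0.443 + 0.014 = 0.023993.

Unemployment rate after three months ≈ 2.40%.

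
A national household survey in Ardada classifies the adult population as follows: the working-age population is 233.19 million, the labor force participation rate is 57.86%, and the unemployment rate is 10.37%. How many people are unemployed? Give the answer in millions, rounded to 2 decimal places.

Labor force = 0.5786 × 233.19 = 134.92 million.
Unemployed = 0.1037 × 134.92 ≈ 13.99 million.

About 13.99 million are unemployed.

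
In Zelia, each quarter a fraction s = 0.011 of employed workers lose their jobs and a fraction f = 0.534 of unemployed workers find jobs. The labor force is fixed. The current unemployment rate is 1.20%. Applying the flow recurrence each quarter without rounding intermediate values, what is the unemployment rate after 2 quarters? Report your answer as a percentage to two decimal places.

Unemployment rate after two quarters ≈ 1.85%.

With a fixed labor force, u_{t+1} = u_t + s·(1−u_t) − f·u_t = u_t·(1−s−f) + s.
Here 1−s−f = 0.455 and s = 0.011.
u_1 = 0.012000 × 0.455 + 0.011 = 0.016460.
u_2 = 0.016460 × 0.455 + 0.011 = 0.018489.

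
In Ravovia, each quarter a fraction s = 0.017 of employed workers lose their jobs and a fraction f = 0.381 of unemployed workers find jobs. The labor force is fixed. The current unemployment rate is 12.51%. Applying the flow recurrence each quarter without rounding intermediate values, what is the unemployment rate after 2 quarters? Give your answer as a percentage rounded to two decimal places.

With a fixed labor force, u_{t+1} = u_t + s·(1−u_t) − f·u_t = u_t·(1−s−f) + s.
Here 1−s−f = 0.602 and s = 0.017.
u_1 = 0.125100 × 0.602 + 0.017 = 0.092310.
u_2 = 0.092310 × 0.602 + 0.017 = 0.072571.

Unemployment rate after two quarters ≈ 7.26%.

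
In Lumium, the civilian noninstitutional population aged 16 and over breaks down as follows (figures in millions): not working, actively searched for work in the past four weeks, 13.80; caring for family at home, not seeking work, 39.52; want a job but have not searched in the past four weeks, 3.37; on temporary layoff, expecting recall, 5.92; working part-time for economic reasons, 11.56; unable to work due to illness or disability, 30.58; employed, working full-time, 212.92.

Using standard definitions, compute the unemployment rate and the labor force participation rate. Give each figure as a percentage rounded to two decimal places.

Employed = 11.56 + 212.92 = 224.48 million (anyone who worked, including part-time for economic reasons, counts as employed).
Unemployed = 13.80 + 5.92 = 19.72 million (jobless and actively searching, or on temporary layoff).
Labor force = 224.48 + 19.72 = 244.20 million.
Not in labor force = 39.52 + 3.37 + 30.58 = 73.47 million (those not working and not actively searching are outside the labor force — including those who want a job but have given up searching).
Civilian working-age population = 244.20 + 73.47 = 317.67 million.
Unemployment rate = 19.72 / 244.20 = 8.08%.
Labor force participation rate = 244.20 / 317.67 = 76.87%.

Unemployment rate ≈ 8.08%; labor force participation rate ≈ 76.87%.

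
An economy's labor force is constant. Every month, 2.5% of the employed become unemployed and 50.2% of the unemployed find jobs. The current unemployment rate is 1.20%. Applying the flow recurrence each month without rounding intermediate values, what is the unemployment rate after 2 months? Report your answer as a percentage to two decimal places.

Unemployment rate after two months ≈ 3.95%.

With a fixed labor force, u_{t+1} = u_t + s·(1−u_t) − f·u_t = u_t·(1−s−f) + s.
Here 1−s−f = 0.473 and s = 0.025.
u_1 = 0.012000 × 0.473 + 0.025 = 0.030676.
u_2 = 0.030676 × 0.473 + 0.025 = 0.039510.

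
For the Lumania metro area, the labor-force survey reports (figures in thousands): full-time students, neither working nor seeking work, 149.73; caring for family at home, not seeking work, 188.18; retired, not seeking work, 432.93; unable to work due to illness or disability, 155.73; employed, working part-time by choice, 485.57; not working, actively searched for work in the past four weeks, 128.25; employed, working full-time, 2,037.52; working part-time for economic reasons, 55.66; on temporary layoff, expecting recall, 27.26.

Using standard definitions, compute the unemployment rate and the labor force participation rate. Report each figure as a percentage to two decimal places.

Unemployment rate ≈ 5.69%; labor force participation rate ≈ 74.69%.

Employed = 485.57 + 2,037.52 + 55.66 = 2,578.75 thousand (anyone who worked, including part-time for economic reasons, counts as employed).
Unemployed = 128.25 + 27.26 = 155.51 thousand (jobless and actively searching, or on temporary layoff).
Labor force = 2,578.75 + 155.51 = 2,734.26 thousand.
Not in labor force = 149.73 + 188.18 + 432.93 + 155.73 = 926.57 thousand (those not working and not actively searching are outside the labor force).
Civilian working-age population = 2,734.26 + 926.57 = 3,660.83 thousand.
Unemployment rate = 155.51 / 2,734.26 = 5.69%.
Labor force participation rate = 2,734.26 / 3,660.83 = 74.69%.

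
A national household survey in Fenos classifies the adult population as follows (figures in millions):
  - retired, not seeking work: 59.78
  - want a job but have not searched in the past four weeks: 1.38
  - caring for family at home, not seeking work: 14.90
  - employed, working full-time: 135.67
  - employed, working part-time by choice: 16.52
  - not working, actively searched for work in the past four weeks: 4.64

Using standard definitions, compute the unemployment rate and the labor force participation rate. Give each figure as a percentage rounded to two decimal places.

Unemployment rate ≈ 2.96%; labor force participation rate ≈ 67.34%.

Employed = 135.67 + 16.52 = 152.19 million.
Unemployed = 4.64 million.
Labor force = 152.19 + 4.64 = 156.83 million.
Not in labor force = 59.78 + 1.38 + 14.90 = 76.06 million (those not working and not actively searching are outside the labor force — including those who want a job but have given up searching).
Civilian working-age population = 156.83 + 76.06 = 232.89 million.
Unemployment rate = 4.64 / 156.83 = 2.96%.
Labor force participation rate = 156.83 / 232.89 = 67.34%.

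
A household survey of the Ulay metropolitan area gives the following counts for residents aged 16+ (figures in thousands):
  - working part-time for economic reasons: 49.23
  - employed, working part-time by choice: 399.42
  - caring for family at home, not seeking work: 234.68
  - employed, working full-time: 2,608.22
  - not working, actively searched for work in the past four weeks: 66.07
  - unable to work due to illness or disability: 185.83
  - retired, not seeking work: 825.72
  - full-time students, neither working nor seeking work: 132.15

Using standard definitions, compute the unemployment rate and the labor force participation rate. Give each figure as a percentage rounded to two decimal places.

Unemployment rate ≈ 2.12%; labor force participation rate ≈ 69.38%.

Employed = 49.23 + 399.42 + 2,608.22 = 3,056.87 thousand (anyone who worked, including part-time for economic reasons, counts as employed).
Unemployed = 66.07 thousand.
Labor force = 3,056.87 + 66.07 = 3,122.94 thousand.
Not in labor force = 234.68 + 185.83 + 825.72 + 132.15 = 1,378.38 thousand (those not working and not actively searching are outside the labor force).
Civilian working-age population = 3,122.94 + 1,378.38 = 4,501.32 thousand.
Unemployment rate = 66.07 / 3,122.94 = 2.12%.
Labor force participation rate = 3,122.94 / 4,501.32 = 69.38%.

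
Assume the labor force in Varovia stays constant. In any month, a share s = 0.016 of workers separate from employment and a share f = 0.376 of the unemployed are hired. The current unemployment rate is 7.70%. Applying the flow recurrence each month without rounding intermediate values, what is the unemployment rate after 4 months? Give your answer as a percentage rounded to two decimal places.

Unemployment rate after four months ≈ 4.58%.

With a fixed labor force, u_{t+1} = u_t + s·(1−u_t) − f·u_t = u_t·(1−s−f) + s.
Here 1−s−f = 0.608 and s = 0.016.
u_1 = 0.077000 × 0.608 + 0.016 = 0.062816.
u_2 = 0.062816 × 0.608 + 0.016 = 0.054192.
u_3 = 0.054192 × 0.608 + 0.016 = 0.048949.
u_4 = 0.048949 × 0.608 + 0.016 = 0.045761.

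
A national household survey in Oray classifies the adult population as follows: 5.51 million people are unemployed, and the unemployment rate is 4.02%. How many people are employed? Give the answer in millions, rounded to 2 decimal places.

About 131.55 million are employed.

Labor force = U / u = 5.51 / 0.0402 ≈ 137.06 million.
Employed = labor force − unemployed = 137.06 − 5.51 = 131.55 million.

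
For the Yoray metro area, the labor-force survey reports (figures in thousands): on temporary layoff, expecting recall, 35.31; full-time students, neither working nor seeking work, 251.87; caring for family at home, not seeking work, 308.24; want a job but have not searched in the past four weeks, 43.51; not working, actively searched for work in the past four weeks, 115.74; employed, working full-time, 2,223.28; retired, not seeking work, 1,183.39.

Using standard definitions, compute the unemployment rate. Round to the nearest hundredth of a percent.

Unemployment rate ≈ 6.36%.

Employed = 2,223.28 thousand.
Unemployed = 35.31 + 115.74 = 151.05 thousand (jobless and actively searching, or on temporary layoff).
Labor force = 2,223.28 + 151.05 = 2,374.33 thousand.
Unemployment rate = 151.05 / 2,374.33 = 6.36%.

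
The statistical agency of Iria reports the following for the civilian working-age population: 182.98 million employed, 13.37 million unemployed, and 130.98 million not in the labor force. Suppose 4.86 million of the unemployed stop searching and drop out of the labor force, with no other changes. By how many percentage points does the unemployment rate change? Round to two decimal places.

The unemployment rate changes by −2.37 percentage points.

Initially, labor force = 182.98 + 13.37 = 196.35 million, so u = 13.37/196.35 = 6.81%.
After the change, unemployed and labor force both fall by 4.86 → E = 182.98, U = 8.51, labor force = 191.49 million.
New unemployment rate = 8.51 / 191.49 = 4.44%.
Change = 4.44% − 6.81% = −2.37 percentage points.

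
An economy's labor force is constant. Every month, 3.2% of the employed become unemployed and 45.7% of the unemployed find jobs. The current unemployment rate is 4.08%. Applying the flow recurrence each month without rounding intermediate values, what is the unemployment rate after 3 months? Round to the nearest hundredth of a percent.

Unemployment rate after three months ≈ 6.22%.

With a fixed labor force, u_{t+1} = u_t + s·(1−u_t) − f·u_t = u_t·(1−s−f) + s.
Here 1−s−f = 0.511 and s = 0.032.
u_1 = 0.040800 × 0.511 + 0.032 = 0.052849.
u_2 = 0.052849 × 0.511 + 0.032 = 0.059006.
u_3 = 0.059006 × 0.511 + 0.032 = 0.062152.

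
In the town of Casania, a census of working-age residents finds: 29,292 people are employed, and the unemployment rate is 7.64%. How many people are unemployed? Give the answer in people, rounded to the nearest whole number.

Let U be the number unemployed. The labor force is E + U, and U/(E+U) = 0.0764.
So U = 0.0764 × 29,292 / (1 − 0.0764) = 2237.91 / 0.9236 ≈ 2,423.

About 2,423 are unemployed.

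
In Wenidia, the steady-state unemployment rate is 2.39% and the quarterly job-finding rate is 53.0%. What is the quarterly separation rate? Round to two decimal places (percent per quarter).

Separation rate ≈ 1.30% per quarter.

From u* = s/(s+f): s = u·f/(1−u).
s = 0.0239 × 53.0 / (1 − 0.0239) = 1.2667 / 0.9761 ≈ 1.30% per quarter.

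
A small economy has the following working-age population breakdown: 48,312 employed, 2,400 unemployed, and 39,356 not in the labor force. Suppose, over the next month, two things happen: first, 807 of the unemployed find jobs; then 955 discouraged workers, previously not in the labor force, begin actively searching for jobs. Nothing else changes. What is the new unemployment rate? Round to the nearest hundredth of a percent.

Initially, labor force = 48,312 + 2,400 = 50,712, so u = 2,400/50,712 = 4.73%.
After the first change, unemployed falls and employed rises by 807; labor force unchanged → E = 49,119, U = 1,593, labor force = 50,712.
After the second change, unemployed and labor force both rise by 955 → E = 49,119, U = 2,548, labor force = 51,667.
New unemployment rate = 2,548 / 51,667 = 4.93%.

New unemployment rate ≈ 4.93%.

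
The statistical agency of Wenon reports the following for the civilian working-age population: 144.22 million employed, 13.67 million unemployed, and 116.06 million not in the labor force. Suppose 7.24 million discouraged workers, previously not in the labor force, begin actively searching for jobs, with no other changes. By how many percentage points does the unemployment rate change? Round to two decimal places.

Initially, labor force = 144.22 + 13.67 = 157.89 million, so u = 13.67/157.89 = 8.66%.
After the change, unemployed and labor force both rise by 7.24 → E = 144.22, U = 20.91, labor force = 165.13 million.
New unemployment rate = 20.91 / 165.13 = 12.66%.
Change = 12.66% − 8.66% = +4.00 percentage points.

The unemployment rate changes by +4.00 percentage points.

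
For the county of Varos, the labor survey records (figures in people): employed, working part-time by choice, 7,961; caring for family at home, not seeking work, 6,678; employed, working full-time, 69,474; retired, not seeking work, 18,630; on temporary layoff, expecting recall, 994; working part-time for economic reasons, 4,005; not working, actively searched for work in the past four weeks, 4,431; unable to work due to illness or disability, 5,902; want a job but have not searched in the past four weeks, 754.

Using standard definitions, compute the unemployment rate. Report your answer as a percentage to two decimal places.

Employed = 7,961 + 69,474 + 4,005 = 81,440 (anyone who worked, including part-time for economic reasons, counts as employed).
Unemployed = 994 + 4,431 = 5,425 (jobless and actively searching, or on temporary layoff).
Labor force = 81,440 + 5,425 = 86,865.
Unemployment rate = 5,425 / 86,865 = 6.25%.

Unemployment rate ≈ 6.25%.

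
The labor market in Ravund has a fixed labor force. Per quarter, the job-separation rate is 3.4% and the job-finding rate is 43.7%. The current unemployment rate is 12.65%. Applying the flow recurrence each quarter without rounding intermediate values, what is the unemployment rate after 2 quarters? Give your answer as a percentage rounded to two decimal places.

With a fixed labor force, u_{t+1} = u_t + s·(1−u_t) − f·u_t = u_t·(1−s−f) + s.
Here 1−s−f = 0.529 and s = 0.034.
u_1 = 0.126500 × 0.529 + 0.034 = 0.100919.
u_2 = 0.100919 × 0.529 + 0.034 = 0.087386.

Unemployment rate after two quarters ≈ 8.74%.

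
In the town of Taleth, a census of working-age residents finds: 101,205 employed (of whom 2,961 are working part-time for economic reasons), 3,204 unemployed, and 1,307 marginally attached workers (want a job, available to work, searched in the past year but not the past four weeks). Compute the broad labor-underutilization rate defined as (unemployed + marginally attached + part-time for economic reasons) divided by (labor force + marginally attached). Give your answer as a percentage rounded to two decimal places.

Labor force = 101,205 + 3,204 = 104,409.
Numerator = 3,204 + 1,307 + 2,961 = 7,472.
Denominator = 104,409 + 1,307 = 105,716.
Broad rate = 7,472 / 105,716 = 7.07%.

Broad underutilization rate ≈ 7.07%.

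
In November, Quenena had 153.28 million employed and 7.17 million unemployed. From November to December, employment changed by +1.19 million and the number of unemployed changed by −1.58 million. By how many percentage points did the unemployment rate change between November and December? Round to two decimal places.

The unemployment rate changed by −0.98 percentage points.

November: labor force = 153.28 + 7.17 = 160.45; u = 7.17/160.45 = 4.47%.
December: labor force = 154.47 + 5.59 = 160.06; u = 5.59/160.06 = 3.49%.
Change = 3.49% − 4.47% = −0.98 pp.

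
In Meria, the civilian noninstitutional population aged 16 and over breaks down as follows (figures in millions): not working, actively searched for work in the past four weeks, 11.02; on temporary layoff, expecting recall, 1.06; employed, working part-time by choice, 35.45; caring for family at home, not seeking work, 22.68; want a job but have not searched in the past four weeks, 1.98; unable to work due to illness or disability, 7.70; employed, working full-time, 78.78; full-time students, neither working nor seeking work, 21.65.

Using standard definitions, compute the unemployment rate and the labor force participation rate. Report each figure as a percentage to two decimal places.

Employed = 35.45 + 78.78 = 114.23 million.
Unemployed = 11.02 + 1.06 = 12.08 million (jobless and actively searching, or on temporary layoff).
Labor force = 114.23 + 12.08 = 126.31 million.
Not in labor force = 22.68 + 1.98 + 7.70 + 21.65 = 54.01 million (those not working and not actively searching are outside the labor force — including those who want a job but have given up searching).
Civilian working-age population = 126.31 + 54.01 = 180.32 million.
Unemployment rate = 12.08 / 126.31 = 9.56%.
Labor force participation rate = 126.31 / 180.32 = 70.05%.

Unemployment rate ≈ 9.56%; labor force participation rate ≈ 70.05%.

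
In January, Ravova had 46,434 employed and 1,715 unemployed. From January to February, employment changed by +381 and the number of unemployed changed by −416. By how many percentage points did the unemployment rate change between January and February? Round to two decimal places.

The unemployment rate changed by −0.86 percentage points.

January: labor force = 46,434 + 1,715 = 48,149; u = 1,715/48,149 = 3.56%.
February: labor force = 46,815 + 1,299 = 48,114; u = 1,299/48,114 = 2.70%.
Change = 2.70% − 3.56% = −0.86 pp.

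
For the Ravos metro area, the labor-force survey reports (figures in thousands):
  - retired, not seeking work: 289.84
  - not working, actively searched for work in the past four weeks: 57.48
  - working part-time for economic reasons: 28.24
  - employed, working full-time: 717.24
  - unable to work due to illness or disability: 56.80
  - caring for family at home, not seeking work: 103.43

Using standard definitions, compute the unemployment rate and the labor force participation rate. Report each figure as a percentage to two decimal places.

Employed = 28.24 + 717.24 = 745.48 thousand (anyone who worked, including part-time for economic reasons, counts as employed).
Unemployed = 57.48 thousand.
Labor force = 745.48 + 57.48 = 802.96 thousand.
Not in labor force = 289.84 + 56.80 + 103.43 = 450.07 thousand (those not working and not actively searching are outside the labor force).
Civilian working-age population = 802.96 + 450.07 = 1,253.03 thousand.
Unemployment rate = 57.48 / 802.96 = 7.16%.
Labor force participation rate = 802.96 / 1,253.03 = 64.08%.

Unemployment rate ≈ 7.16%; labor force participation rate ≈ 64.08%.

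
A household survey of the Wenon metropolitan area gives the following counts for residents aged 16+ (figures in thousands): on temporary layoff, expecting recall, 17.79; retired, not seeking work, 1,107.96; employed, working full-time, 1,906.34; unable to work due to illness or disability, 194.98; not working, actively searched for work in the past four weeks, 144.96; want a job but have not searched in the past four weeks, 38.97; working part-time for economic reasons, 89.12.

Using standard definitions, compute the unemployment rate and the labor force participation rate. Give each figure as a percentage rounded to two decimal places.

Employed = 1,906.34 + 89.12 = 1,995.46 thousand (anyone who worked, including part-time for economic reasons, counts as employed).
Unemployed = 17.79 + 144.96 = 162.75 thousand (jobless and actively searching, or on temporary layoff).
Labor force = 1,995.46 + 162.75 = 2,158.21 thousand.
Not in labor force = 1,107.96 + 194.98 + 38.97 = 1,341.91 thousand (those not working and not actively searching are outside the labor force — including those who want a job but have given up searching).
Civilian working-age population = 2,158.21 + 1,341.91 = 3,500.12 thousand.
Unemployment rate = 162.75 / 2,158.21 = 7.54%.
Labor force participation rate = 2,158.21 / 3,500.12 = 61.66%.

Unemployment rate ≈ 7.54%; labor force participation rate ≈ 61.66%.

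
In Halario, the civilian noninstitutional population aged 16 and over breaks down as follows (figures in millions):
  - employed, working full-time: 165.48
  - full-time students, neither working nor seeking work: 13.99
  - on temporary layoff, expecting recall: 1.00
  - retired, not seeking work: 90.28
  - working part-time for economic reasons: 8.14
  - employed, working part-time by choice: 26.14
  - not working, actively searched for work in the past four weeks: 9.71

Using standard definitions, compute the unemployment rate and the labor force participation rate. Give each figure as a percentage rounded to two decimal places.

Unemployment rate ≈ 5.09%; labor force participation rate ≈ 66.87%.

Employed = 165.48 + 8.14 + 26.14 = 199.76 million (anyone who worked, including part-time for economic reasons, counts as employed).
Unemployed = 1.00 + 9.71 = 10.71 million (jobless and actively searching, or on temporary layoff).
Labor force = 199.76 + 10.71 = 210.47 million.
Not in labor force = 13.99 + 90.28 = 104.27 million (those not working and not actively searching are outside the labor force).
Civilian working-age population = 210.47 + 104.27 = 314.74 million.
Unemployment rate = 10.71 / 210.47 = 5.09%.
Labor force participation rate = 210.47 / 314.74 = 66.87%.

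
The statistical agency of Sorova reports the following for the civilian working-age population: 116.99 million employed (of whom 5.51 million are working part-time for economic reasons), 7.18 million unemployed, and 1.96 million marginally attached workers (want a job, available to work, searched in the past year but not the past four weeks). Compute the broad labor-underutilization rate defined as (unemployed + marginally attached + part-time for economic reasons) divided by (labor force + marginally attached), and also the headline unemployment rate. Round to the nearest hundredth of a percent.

Broad underutilization rate ≈ 11.62%; headline unemployment rate ≈ 5.78%.

Labor force = 116.99 + 7.18 = 124.17 million.
Numerator = 7.18 + 1.96 + 5.51 = 14.65 million.
Denominator = 124.17 + 1.96 = 126.13 million.
Broad rate = 14.65 / 126.13 = 11.62%.
Headline unemployment rate = 7.18 / 124.17 = 5.78%.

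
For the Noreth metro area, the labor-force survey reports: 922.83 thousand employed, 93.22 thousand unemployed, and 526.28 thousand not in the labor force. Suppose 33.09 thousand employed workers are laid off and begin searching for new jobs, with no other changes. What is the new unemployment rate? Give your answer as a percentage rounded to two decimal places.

Initially, labor force = 922.83 + 93.22 = 1,016.05 thousand, so u = 93.22/1,016.05 = 9.17%.
After the change, employed falls and unemployed rises by 33.09; labor force unchanged → E = 889.74, U = 126.31, labor force = 1,016.05 thousand.
New unemployment rate = 126.31 / 1,016.05 = 12.43%.

New unemployment rate ≈ 12.43%.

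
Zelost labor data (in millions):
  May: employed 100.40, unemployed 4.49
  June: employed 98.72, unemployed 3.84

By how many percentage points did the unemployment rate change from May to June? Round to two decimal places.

May: labor force = 100.40 + 4.49 = 104.89; u = 4.49/104.89 = 4.28%.
June: labor force = 98.72 + 3.84 = 102.56; u = 3.84/102.56 = 3.74%.
Change = 3.74% − 4.28% = −0.54 pp.

The unemployment rate changed by −0.54 percentage points.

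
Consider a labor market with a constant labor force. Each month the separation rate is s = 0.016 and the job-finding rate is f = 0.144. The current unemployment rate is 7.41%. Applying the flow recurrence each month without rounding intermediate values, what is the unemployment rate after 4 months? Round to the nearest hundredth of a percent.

Unemployment rate after four months ≈ 8.71%.

With a fixed labor force, u_{t+1} = u_t + s·(1−u_t) − f·u_t = u_t·(1−s−f) + s.
Here 1−s−f = 0.840 and s = 0.016.
u_1 = 0.074100 × 0.840 + 0.016 = 0.078244.
u_2 = 0.078244 × 0.840 + 0.016 = 0.081725.
u_3 = 0.081725 × 0.840 + 0.016 = 0.084649.
u_4 = 0.084649 × 0.840 + 0.016 = 0.087105.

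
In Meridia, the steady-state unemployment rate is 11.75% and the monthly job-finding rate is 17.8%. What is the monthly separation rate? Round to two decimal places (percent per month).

From u* = s/(s+f): s = u·f/(1−u).
s = 0.1175 × 17.8 / (1 − 0.1175) = 2.0915 / 0.8825 ≈ 2.37% per month.

Separation rate ≈ 2.37% per month.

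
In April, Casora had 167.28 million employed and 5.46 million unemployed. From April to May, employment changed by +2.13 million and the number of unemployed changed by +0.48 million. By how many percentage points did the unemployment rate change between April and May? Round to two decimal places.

The unemployment rate changed by +0.23 percentage points.

April: labor force = 167.28 + 5.46 = 172.74; u = 5.46/172.74 = 3.16%.
May: labor force = 169.41 + 5.94 = 175.35; u = 5.94/175.35 = 3.39%.
Change = 3.39% − 3.16% = +0.23 pp.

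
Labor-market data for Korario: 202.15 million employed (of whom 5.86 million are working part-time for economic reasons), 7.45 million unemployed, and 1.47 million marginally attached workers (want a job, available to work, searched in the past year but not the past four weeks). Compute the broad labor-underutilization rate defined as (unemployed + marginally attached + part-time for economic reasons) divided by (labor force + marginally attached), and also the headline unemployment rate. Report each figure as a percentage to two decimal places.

Labor force = 202.15 + 7.45 = 209.60 million.
Numerator = 7.45 + 1.47 + 5.86 = 14.78 million.
Denominator = 209.60 + 1.47 = 211.07 million.
Broad rate = 14.78 / 211.07 = 7.00%.
Headline unemployment rate = 7.45 / 209.60 = 3.55%.

Broad underutilization rate ≈ 7.00%; headline unemployment rate ≈ 3.55%.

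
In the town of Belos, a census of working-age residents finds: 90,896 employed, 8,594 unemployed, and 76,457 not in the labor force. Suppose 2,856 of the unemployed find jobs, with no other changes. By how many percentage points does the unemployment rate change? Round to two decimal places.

Initially, labor force = 90,896 + 8,594 = 99,490, so u = 8,594/99,490 = 8.64%.
After the change, unemployed falls and employed rises by 2,856; labor force unchanged → E = 93,752, U = 5,738, labor force = 99,490.
New unemployment rate = 5,738 / 99,490 = 5.77%.
Change = 5.77% − 8.64% = −2.87 percentage points.

The unemployment rate changes by −2.87 percentage points.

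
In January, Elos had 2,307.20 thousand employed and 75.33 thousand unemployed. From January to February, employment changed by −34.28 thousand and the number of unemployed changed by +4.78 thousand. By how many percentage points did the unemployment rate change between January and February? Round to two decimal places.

January: labor force = 2,307.20 + 75.33 = 2,382.53; u = 75.33/2,382.53 = 3.16%.
February: labor force = 2,272.92 + 80.11 = 2,353.03; u = 80.11/2,353.03 = 3.40%.
Change = 3.40% − 3.16% = +0.24 pp.

The unemployment rate changed by +0.24 percentage points.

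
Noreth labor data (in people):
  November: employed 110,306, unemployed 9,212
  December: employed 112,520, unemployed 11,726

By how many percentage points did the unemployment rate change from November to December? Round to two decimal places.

November: labor force = 110,306 + 9,212 = 119,518; u = 9,212/119,518 = 7.71%.
December: labor force = 112,520 + 11,726 = 124,246; u = 11,726/124,246 = 9.44%.
Change = 9.44% − 7.71% = +1.73 pp.

The unemployment rate changed by +1.73 percentage points.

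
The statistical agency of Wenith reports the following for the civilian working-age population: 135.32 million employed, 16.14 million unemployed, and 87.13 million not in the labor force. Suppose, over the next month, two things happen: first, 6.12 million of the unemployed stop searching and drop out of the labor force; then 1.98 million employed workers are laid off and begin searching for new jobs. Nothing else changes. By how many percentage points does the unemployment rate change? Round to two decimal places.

Initially, labor force = 135.32 + 16.14 = 151.46 million, so u = 16.14/151.46 = 10.66%.
After the first change, unemployed and labor force both fall by 6.12 → E = 135.32, U = 10.02, labor force = 145.34 million.
After the second change, employed falls and unemployed rises by 1.98; labor force unchanged → E = 133.34, U = 12.00, labor force = 145.34 million.
New unemployment rate = 12.00 / 145.34 = 8.26%.
Change = 8.26% − 10.66% = −2.40 percentage points.

The unemployment rate changes by −2.40 percentage points.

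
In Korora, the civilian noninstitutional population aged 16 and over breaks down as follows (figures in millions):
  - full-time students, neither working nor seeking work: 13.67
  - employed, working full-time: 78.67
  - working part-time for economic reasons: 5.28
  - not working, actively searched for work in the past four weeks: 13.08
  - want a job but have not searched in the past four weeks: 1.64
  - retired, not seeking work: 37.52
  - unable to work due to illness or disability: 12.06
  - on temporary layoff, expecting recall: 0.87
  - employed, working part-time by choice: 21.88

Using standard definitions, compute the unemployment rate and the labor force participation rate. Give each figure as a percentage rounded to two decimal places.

Unemployment rate ≈ 11.65%; labor force participation rate ≈ 64.86%.

Employed = 78.67 + 5.28 + 21.88 = 105.83 million (anyone who worked, including part-time for economic reasons, counts as employed).
Unemployed = 13.08 + 0.87 = 13.95 million (jobless and actively searching, or on temporary layoff).
Labor force = 105.83 + 13.95 = 119.78 million.
Not in labor force = 13.67 + 1.64 + 37.52 + 12.06 = 64.89 million (those not working and not actively searching are outside the labor force — including those who want a job but have given up searching).
Civilian working-age population = 119.78 + 64.89 = 184.67 million.
Unemployment rate = 13.95 / 119.78 = 11.65%.
Labor force participation rate = 119.78 / 184.67 = 64.86%.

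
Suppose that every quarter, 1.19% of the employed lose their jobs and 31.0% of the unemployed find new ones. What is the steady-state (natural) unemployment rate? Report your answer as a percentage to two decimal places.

Steady-state unemployment rate ≈ 3.70%.

At steady state the flows balance: s·E = f·U, so U/(E+U) = s/(s+f).
u* = 1.19 / (1.19 + 31.0) = 1.19 / 32.19 = 3.70%.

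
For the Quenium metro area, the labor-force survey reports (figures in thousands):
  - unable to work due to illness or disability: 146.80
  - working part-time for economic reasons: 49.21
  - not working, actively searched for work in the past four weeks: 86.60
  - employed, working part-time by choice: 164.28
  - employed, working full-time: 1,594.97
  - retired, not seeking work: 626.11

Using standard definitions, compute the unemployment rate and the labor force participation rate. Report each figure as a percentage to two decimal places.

Unemployment rate ≈ 4.57%; labor force participation rate ≈ 71.03%.

Employed = 49.21 + 164.28 + 1,594.97 = 1,808.46 thousand (anyone who worked, including part-time for economic reasons, counts as employed).
Unemployed = 86.60 thousand.
Labor force = 1,808.46 + 86.60 = 1,895.06 thousand.
Not in labor force = 146.80 + 626.11 = 772.91 thousand (those not working and not actively searching are outside the labor force).
Civilian working-age population = 1,895.06 + 772.91 = 2,667.97 thousand.
Unemployment rate = 86.60 / 1,895.06 = 4.57%.
Labor force participation rate = 1,895.06 / 2,667.97 = 71.03%.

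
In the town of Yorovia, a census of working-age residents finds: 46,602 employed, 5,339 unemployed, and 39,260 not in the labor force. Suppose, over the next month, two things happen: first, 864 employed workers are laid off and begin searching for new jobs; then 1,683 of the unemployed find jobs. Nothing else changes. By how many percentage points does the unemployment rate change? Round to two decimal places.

The unemployment rate changes by −1.58 percentage points.

Initially, labor force = 46,602 + 5,339 = 51,941, so u = 5,339/51,941 = 10.28%.
After the first change, employed falls and unemployed rises by 864; labor force unchanged → E = 45,738, U = 6,203, labor force = 51,941.
After the second change, unemployed falls and employed rises by 1,683; labor force unchanged → E = 47,421, U = 4,520, labor force = 51,941.
New unemployment rate = 4,520 / 51,941 = 8.70%.
Change = 8.70% − 10.28% = −1.58 percentage points.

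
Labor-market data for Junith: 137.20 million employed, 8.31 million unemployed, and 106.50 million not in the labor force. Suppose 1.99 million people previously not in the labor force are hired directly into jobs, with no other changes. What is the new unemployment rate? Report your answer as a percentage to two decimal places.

New unemployment rate ≈ 5.63%.

Initially, labor force = 137.20 + 8.31 = 145.51 million, so u = 8.31/145.51 = 5.71%.
After the change, employed and labor force both rise by 1.99; unemployed unchanged → E = 139.19, U = 8.31, labor force = 147.50 million.
New unemployment rate = 8.31 / 147.50 = 5.63%.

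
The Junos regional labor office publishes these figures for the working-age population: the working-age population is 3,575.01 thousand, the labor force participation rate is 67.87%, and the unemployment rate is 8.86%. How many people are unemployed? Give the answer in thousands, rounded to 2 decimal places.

Labor force = 0.6787 × 3,575.01 = 2,426.36 thousand.
Unemployed = 0.0886 × 2,426.36 ≈ 214.98 thousand.

About 214.98 thousand are unemployed.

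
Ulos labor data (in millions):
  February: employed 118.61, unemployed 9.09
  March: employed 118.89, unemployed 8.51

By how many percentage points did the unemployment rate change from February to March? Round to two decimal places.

February: labor force = 118.61 + 9.09 = 127.70; u = 9.09/127.70 = 7.12%.
March: labor force = 118.89 + 8.51 = 127.40; u = 8.51/127.40 = 6.68%.
Change = 6.68% − 7.12% = −0.44 pp.

The unemployment rate changed by −0.44 percentage points.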